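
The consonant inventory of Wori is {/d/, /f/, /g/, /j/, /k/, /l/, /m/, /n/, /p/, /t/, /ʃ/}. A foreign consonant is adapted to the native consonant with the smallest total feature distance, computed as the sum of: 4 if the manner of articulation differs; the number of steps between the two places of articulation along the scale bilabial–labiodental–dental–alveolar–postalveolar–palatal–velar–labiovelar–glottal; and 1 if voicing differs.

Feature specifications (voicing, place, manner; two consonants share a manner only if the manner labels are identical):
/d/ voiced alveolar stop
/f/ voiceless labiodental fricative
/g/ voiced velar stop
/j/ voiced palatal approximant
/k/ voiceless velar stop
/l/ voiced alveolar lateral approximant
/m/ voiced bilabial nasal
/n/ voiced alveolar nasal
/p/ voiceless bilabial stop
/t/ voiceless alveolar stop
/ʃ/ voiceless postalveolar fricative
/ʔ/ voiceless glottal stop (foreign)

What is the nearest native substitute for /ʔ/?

/k/ is closest: same manner (stop), place distance 2 (glottal→velar), same voicing; total 2. Next closest is /g/ at distance 3.

k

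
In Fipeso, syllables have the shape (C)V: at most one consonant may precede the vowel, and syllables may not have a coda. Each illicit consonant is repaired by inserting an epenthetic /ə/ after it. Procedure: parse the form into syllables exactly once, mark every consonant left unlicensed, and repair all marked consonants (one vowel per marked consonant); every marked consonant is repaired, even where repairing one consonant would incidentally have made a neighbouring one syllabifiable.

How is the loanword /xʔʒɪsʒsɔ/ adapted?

The consonants /x/, /ʔ/, /s/, /ʒ/ cannot be parsed into a legal (C)V syllable (no codas are permitted; onsets are limited to one consonant).
Each unlicensed consonant becomes the onset of a new syllable: /x/ → /xə/, /ʔ/ → /ʔə/, /s/ → /sə/, /ʒ/ → /ʒə/.

xəʔəʒɪsəʒəsɔ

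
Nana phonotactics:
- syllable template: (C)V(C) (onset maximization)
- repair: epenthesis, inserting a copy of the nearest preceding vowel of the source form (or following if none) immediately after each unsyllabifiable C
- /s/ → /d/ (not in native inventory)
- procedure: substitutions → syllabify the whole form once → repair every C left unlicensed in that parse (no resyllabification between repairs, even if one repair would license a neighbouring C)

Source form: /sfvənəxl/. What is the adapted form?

Substitution: /s/ → /d/, giving /dfvənəxl/.
Under (C)V(C), the unsyllabifiable consonants are /d/, /f/, /l/ (at most one coda consonant is licensed; onsets are limited to one consonant).
Inserting the epenthetic vowel yields /d/ → /də/, /f/ → /fə/, /l/ → /lə/.

dəfəvənəxlə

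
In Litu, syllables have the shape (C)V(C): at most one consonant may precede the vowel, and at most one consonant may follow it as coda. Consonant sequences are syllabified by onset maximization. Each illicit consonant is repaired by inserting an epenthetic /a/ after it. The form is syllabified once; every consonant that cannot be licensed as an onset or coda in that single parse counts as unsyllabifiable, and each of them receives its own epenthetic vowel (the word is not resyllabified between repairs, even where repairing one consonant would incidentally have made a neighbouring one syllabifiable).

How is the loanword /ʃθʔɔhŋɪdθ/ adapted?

Syllabifying with onset maximization leaves /ʃ/, /θ/, /θ/ stranded (at most one coda consonant is licensed; onsets are limited to one consonant).
Each unlicensed consonant becomes the onset of a new syllable: /ʃ/ → /ʃa/, /θ/ → /θa/, /θ/ → /θa/.

ʃaθaʔɔhŋɪdθa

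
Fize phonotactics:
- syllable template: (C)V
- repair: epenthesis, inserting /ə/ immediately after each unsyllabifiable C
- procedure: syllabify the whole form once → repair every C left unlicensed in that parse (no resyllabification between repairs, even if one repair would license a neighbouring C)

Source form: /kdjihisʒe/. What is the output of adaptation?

Syllabifying with onset maximization leaves /k/, /d/, /s/ stranded (no codas are permitted; onsets are limited to one consonant).
Each unlicensed consonant becomes the onset of a new syllable: /k/ → /kə/, /d/ → /də/, /s/ → /sə/.

kədəjihisəʒe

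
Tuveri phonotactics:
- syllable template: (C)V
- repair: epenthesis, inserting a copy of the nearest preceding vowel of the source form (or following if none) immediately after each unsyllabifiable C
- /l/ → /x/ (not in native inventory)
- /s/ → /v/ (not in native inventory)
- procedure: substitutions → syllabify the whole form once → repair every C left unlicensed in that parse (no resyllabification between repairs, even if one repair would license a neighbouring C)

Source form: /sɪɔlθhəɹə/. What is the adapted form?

vɪɔxɔθɔhəɹə

Substitution: /s/ → /v/, /l/ → /x/, giving /vɪɔxθhəɹə/.
Syllabifying with onset maximization leaves /x/, /θ/ stranded (no codas are permitted; onsets are limited to one consonant).
Inserting the epenthetic vowel yields /x/ → /xɔ/, /θ/ → /θɔ/.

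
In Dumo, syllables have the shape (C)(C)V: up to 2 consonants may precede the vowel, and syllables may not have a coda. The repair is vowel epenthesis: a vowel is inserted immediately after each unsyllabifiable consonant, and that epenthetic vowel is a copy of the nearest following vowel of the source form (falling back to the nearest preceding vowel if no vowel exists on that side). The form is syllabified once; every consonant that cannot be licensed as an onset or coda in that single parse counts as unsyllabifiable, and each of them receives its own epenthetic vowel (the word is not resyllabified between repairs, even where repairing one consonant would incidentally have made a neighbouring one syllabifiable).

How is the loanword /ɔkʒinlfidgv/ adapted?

Under (C)(C)V, the unsyllabifiable consonants are /n/, /d/, /g/, /v/ (no codas are permitted; onsets may contain at most 2 consonants).
Epenthesis after each stranded consonant: /n/ → /ni/, /d/ → /di/, /g/ → /gi/, /v/ → /vi/.

ɔkʒinilfidigivi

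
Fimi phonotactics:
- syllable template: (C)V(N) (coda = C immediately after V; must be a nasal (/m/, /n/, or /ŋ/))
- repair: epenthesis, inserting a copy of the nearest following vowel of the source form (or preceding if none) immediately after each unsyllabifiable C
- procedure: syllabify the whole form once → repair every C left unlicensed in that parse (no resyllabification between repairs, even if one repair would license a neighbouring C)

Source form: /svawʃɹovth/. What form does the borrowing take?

savawoʃoɹovotoho

The consonants /s/, /w/, /ʃ/, /v/, /t/, /h/ cannot be parsed into a legal (C)V(N) syllable (only a nasal (/m/, /n/, or /ŋ/) is licensed in coda position; onsets are limited to one consonant).
Epenthesis after each stranded consonant: /s/ → /sa/, /w/ → /wo/, /ʃ/ → /ʃo/, /v/ → /vo/, /t/ → /to/, /h/ → /ho/.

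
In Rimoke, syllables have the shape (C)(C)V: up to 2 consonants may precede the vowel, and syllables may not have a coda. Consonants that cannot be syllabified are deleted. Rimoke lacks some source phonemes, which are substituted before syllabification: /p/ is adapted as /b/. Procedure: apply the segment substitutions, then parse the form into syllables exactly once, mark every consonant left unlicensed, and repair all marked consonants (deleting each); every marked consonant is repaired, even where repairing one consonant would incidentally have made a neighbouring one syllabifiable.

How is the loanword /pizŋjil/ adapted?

biŋji

Substitution: /p/ → /b/, giving /bizŋjil/.
Under (C)(C)V, the unsyllabifiable consonants are /z/, /l/ (no codas are permitted; onsets may contain at most 2 consonants).
Deletion applies to /z/, /l/.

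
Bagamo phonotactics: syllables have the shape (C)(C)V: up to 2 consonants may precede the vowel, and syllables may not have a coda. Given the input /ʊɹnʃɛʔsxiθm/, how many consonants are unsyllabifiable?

4

Under (C)(C)V, the unsyllabifiable consonants are /ɹ/, /ʔ/, /θ/, /m/ (no codas are permitted; onsets may contain at most 2 consonants).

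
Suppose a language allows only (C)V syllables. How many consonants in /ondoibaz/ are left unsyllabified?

Syllabifying with onset maximization leaves /n/, /z/ stranded (no codas are permitted; onsets are limited to one consonant).

2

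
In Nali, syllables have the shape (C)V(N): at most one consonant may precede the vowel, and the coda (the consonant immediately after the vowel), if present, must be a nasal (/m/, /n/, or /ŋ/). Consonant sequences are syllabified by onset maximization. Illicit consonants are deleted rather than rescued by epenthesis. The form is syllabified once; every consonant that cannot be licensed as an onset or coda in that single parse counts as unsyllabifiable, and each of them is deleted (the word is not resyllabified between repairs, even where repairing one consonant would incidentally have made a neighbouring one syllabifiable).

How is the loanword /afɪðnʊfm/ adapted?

The consonants /ð/, /f/, /m/ cannot be parsed into a legal (C)V(N) syllable (only a nasal (/m/, /n/, or /ŋ/) is licensed in coda position; onsets are limited to one consonant).
Deletion applies to /ð/, /f/, /m/.

afɪnʊ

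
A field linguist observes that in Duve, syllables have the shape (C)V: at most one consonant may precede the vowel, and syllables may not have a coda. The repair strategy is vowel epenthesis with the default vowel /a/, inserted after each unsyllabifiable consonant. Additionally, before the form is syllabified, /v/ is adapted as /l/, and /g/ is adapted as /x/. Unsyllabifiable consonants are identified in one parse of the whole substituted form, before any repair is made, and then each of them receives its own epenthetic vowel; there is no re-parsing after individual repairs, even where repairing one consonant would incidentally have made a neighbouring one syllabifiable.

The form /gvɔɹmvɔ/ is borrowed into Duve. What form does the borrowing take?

Substitution: /g/ → /x/, /v/ → /l/, giving /xlɔɹmlɔ/.
Syllabifying with onset maximization leaves /x/, /ɹ/, /m/ stranded (no codas are permitted; onsets are limited to one consonant).
Each unlicensed consonant becomes the onset of a new syllable: /x/ → /xa/, /ɹ/ → /ɹa/, /m/ → /ma/.

xalɔɹamalɔ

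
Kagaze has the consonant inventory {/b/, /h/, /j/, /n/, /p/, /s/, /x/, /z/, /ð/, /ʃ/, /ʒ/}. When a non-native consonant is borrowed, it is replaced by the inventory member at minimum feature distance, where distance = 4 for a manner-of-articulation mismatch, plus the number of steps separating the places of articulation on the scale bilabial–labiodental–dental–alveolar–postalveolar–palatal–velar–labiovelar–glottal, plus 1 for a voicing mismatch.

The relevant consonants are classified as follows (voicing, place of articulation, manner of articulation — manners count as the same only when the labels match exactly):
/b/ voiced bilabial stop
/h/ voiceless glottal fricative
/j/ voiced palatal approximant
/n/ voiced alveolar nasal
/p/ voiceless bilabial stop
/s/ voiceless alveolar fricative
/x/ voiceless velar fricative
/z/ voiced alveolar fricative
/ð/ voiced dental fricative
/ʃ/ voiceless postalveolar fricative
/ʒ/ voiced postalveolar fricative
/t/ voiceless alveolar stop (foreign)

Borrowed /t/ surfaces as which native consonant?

/p/ is closest: same manner (stop), place distance 3 (alveolar→bilabial), same voicing; total 3. Next closest is /b/ at distance 4.

p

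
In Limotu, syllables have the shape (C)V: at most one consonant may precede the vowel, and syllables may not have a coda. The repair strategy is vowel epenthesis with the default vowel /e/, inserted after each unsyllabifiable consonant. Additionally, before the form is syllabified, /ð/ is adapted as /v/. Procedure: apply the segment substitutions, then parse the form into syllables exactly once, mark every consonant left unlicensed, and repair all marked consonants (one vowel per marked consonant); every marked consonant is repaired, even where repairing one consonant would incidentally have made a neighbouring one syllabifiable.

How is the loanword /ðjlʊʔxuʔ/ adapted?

Substitution: /ð/ → /v/, giving /vjlʊʔxuʔ/.
Syllabifying with onset maximization leaves /v/, /j/, /ʔ/, /ʔ/ stranded (no codas are permitted; onsets are limited to one consonant).
Each unlicensed consonant becomes the onset of a new syllable: /v/ → /ve/, /j/ → /je/, /ʔ/ → /ʔe/, /ʔ/ → /ʔe/.

vejelʊʔexuʔe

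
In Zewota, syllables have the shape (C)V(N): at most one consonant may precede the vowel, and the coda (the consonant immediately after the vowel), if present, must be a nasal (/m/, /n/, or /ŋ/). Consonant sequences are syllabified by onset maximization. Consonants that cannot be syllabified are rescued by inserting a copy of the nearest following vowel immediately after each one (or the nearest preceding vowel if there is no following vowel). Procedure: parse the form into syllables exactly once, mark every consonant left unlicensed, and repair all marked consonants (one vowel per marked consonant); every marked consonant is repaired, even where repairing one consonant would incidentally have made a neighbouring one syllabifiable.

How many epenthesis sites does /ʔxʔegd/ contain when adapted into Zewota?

4

The unsyllabifiable consonants are /ʔ/, /x/, /g/, /d/; each receives one epenthetic vowel.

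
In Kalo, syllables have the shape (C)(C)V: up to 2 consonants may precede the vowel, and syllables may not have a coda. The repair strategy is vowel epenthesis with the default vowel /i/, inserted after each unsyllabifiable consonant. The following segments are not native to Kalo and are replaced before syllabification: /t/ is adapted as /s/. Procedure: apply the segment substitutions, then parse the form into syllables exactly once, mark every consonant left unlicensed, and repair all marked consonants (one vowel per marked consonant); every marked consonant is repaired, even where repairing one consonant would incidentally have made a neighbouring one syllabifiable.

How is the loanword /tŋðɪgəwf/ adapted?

Substitution: /t/ → /s/, giving /sŋðɪgəwf/.
Syllabifying with onset maximization leaves /s/, /w/, /f/ stranded (no codas are permitted; onsets may contain at most 2 consonants).
Inserting the epenthetic vowel yields /s/ → /si/, /w/ → /wi/, /f/ → /fi/.

siŋðɪgəwifi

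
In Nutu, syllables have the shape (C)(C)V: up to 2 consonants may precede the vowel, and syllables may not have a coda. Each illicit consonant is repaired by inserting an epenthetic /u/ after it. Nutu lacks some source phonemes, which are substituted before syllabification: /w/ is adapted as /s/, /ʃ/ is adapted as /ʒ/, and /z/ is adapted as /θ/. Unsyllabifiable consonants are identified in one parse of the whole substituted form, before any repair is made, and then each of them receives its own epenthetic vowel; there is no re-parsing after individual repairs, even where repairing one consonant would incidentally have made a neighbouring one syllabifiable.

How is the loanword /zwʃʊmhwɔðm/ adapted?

θusʒʊmuhsɔðumu

Substitution: /z/ → /θ/, /w/ → /s/, /ʃ/ → /ʒ/, giving /θsʒʊmhsɔðm/.
Under (C)(C)V, the unsyllabifiable consonants are /θ/, /m/, /ð/, /m/ (no codas are permitted; onsets may contain at most 2 consonants).
Epenthesis after each stranded consonant: /θ/ → /θu/, /m/ → /mu/, /ð/ → /ðu/, /m/ → /mu/.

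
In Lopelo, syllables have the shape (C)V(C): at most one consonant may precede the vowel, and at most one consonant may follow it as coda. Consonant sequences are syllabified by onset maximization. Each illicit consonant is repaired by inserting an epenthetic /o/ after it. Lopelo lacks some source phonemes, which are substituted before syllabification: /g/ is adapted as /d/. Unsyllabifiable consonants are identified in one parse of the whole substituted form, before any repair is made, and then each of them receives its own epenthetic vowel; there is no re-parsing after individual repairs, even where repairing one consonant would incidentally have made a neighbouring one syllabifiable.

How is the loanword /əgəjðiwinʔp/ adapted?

Substitution: /g/ → /d/, giving /ədəjðiwinʔp/.
Under (C)V(C), the unsyllabifiable consonants are /ʔ/, /p/ (at most one coda consonant is licensed; onsets are limited to one consonant).
Inserting the epenthetic vowel yields /ʔ/ → /ʔo/, /p/ → /po/.

ədəjðiwinʔopo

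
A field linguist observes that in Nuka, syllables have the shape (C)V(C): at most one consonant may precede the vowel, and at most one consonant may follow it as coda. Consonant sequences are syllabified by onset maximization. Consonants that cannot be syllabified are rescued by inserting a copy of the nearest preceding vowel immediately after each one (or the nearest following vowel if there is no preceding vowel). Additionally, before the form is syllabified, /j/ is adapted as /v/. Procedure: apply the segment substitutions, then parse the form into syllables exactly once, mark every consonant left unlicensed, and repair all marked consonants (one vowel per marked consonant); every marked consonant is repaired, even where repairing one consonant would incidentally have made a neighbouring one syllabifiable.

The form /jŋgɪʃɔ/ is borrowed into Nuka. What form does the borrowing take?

vɪŋɪgɪʃɔ

Substitution: /j/ → /v/, giving /vŋgɪʃɔ/.
The consonants /v/, /ŋ/ cannot be parsed into a legal (C)V(C) syllable (at most one coda consonant is licensed; onsets are limited to one consonant).
Epenthesis after each stranded consonant: /v/ → /vɪ/, /ŋ/ → /ŋɪ/.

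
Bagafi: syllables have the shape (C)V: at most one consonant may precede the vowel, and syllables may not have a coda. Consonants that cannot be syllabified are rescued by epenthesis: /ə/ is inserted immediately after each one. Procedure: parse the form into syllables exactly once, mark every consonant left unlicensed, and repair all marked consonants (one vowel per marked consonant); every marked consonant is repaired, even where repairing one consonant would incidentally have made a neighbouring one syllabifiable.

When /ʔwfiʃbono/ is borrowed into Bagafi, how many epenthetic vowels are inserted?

The unsyllabifiable consonants are /ʔ/, /w/, /ʃ/; each receives one epenthetic vowel.

3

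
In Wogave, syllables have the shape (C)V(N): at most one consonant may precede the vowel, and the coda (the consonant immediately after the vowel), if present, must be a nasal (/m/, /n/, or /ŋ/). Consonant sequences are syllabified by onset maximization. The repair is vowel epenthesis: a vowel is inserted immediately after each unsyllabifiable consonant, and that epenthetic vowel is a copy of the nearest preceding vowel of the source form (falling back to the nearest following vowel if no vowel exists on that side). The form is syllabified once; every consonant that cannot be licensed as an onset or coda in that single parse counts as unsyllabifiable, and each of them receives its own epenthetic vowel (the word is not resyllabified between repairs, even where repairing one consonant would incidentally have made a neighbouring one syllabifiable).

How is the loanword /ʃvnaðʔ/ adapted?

Under (C)V(N), the unsyllabifiable consonants are /ʃ/, /v/, /ð/, /ʔ/ (only a nasal (/m/, /n/, or /ŋ/) is licensed in coda position; onsets are limited to one consonant).
Epenthesis after each stranded consonant: /ʃ/ → /ʃa/, /v/ → /va/, /ð/ → /ða/, /ʔ/ → /ʔa/.

ʃavanaðaʔa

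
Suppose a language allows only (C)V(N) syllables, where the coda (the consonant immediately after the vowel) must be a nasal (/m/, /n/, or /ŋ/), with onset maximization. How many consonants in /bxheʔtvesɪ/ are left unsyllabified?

4

Under (C)V(N), the unsyllabifiable consonants are /b/, /x/, /ʔ/, /t/ (only a nasal (/m/, /n/, or /ŋ/) is licensed in coda position; onsets are limited to one consonant).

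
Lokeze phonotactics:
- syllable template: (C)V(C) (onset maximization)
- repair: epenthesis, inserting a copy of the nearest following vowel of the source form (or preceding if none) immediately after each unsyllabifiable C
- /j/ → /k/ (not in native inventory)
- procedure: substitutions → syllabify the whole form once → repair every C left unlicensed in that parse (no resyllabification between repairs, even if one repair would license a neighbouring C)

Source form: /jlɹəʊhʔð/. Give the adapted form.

kələɹəʊhʔʊðʊ

Substitution: /j/ → /k/, giving /klɹəʊhʔð/.
Syllabifying with onset maximization leaves /k/, /l/, /ʔ/, /ð/ stranded (at most one coda consonant is licensed; onsets are limited to one consonant).
Inserting the epenthetic vowel yields /k/ → /kə/, /l/ → /lə/, /ʔ/ → /ʔʊ/, /ð/ → /ðʊ/.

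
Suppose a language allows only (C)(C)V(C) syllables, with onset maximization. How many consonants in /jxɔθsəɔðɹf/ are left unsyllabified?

2

The consonants /ɹ/, /f/ cannot be parsed into a legal (C)(C)V(C) syllable (at most one coda consonant is licensed; onsets may contain at most 2 consonants).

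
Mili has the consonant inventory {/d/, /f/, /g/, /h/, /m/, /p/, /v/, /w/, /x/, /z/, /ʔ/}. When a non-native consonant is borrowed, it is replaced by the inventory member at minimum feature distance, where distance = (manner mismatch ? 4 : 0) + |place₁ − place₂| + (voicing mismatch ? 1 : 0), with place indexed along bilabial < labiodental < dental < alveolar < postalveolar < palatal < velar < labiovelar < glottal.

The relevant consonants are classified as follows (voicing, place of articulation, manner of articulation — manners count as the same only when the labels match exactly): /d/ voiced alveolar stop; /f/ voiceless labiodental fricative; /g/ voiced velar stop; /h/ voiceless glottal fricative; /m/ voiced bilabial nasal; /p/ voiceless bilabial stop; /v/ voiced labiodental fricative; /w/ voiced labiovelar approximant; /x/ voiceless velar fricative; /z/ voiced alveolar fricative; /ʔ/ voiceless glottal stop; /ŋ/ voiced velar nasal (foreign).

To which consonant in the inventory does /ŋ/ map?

g

/g/ is closest: manner differs (nasal→stop, +4), place distance 0 (velar→velar), same voicing; total 4. Next closest is /w/ at distance 5.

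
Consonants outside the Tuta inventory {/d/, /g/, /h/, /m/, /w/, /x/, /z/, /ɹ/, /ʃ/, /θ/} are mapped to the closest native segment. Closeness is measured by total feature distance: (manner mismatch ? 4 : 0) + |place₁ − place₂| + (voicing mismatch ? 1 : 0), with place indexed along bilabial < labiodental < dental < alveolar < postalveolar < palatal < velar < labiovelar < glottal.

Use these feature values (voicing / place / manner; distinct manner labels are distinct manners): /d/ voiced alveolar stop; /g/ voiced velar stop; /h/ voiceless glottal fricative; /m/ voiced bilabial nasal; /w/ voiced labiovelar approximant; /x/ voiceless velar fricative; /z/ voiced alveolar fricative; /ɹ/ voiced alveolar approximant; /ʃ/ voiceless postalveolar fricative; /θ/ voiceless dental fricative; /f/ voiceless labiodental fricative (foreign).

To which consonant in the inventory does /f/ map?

θ

/θ/ is closest: same manner (fricative), place distance 1 (labiodental→dental), same voicing; total 1. Next closest is /z/ at distance 3.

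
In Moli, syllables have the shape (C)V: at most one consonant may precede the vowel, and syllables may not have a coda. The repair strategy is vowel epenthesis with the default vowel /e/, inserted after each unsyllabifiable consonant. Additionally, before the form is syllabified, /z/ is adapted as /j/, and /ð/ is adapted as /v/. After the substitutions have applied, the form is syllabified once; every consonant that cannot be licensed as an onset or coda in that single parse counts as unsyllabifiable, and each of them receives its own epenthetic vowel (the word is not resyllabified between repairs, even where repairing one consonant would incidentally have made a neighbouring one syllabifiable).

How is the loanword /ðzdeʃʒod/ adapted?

vejedeʃeʒode

Substitution: /ð/ → /v/, /z/ → /j/, giving /vjdeʃʒod/.
Under (C)V, the unsyllabifiable consonants are /v/, /j/, /ʃ/, /d/ (no codas are permitted; onsets are limited to one consonant).
Inserting the epenthetic vowel yields /v/ → /ve/, /j/ → /je/, /ʃ/ → /ʃe/, /d/ → /de/.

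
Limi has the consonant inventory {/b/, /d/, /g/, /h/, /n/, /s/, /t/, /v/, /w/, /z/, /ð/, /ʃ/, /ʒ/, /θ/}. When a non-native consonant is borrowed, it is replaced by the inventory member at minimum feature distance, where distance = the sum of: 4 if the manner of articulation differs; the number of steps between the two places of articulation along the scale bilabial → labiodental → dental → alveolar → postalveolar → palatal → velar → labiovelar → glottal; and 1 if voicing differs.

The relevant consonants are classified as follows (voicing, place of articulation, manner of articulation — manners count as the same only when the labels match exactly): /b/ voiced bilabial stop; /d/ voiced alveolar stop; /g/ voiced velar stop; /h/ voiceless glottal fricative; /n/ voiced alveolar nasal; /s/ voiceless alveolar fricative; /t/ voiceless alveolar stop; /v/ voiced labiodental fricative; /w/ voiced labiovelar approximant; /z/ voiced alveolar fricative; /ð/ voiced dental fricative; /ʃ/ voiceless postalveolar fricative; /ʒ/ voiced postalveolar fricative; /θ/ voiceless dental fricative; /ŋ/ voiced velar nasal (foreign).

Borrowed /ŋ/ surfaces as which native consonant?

n

/n/ is closest: same manner (nasal), place distance 3 (velar→alveolar), same voicing; total 3. Next closest is /g/ at distance 4.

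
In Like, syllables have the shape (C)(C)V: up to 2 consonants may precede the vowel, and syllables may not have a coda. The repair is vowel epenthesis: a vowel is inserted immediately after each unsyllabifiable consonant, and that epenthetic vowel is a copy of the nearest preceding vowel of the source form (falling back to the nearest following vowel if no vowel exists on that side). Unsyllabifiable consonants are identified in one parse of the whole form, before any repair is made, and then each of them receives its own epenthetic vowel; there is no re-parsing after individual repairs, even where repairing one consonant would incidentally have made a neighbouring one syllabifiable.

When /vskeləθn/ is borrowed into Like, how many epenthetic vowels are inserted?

The unsyllabifiable consonants are /v/, /θ/, /n/; each receives one epenthetic vowel.

3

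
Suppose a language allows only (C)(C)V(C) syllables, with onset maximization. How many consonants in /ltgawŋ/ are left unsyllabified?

Under (C)(C)V(C), the unsyllabifiable consonants are /l/, /ŋ/ (at most one coda consonant is licensed; onsets may contain at most 2 consonants).

2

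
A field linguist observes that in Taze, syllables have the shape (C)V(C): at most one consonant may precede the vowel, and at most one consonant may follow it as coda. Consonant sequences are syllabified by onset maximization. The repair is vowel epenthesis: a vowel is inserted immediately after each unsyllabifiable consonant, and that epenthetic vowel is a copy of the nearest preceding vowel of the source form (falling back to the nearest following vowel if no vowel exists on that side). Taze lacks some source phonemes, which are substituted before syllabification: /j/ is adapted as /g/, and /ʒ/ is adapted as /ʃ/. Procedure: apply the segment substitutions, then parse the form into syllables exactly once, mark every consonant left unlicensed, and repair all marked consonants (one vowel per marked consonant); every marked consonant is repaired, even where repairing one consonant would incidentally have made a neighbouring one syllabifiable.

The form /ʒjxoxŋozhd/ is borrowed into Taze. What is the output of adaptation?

ʃogoxoxŋozhodo

Substitution: /ʒ/ → /ʃ/, /j/ → /g/, giving /ʃgxoxŋozhd/.
Syllabifying with onset maximization leaves /ʃ/, /g/, /h/, /d/ stranded (at most one coda consonant is licensed; onsets are limited to one consonant).
Epenthesis after each stranded consonant: /ʃ/ → /ʃo/, /g/ → /go/, /h/ → /ho/, /d/ → /do/.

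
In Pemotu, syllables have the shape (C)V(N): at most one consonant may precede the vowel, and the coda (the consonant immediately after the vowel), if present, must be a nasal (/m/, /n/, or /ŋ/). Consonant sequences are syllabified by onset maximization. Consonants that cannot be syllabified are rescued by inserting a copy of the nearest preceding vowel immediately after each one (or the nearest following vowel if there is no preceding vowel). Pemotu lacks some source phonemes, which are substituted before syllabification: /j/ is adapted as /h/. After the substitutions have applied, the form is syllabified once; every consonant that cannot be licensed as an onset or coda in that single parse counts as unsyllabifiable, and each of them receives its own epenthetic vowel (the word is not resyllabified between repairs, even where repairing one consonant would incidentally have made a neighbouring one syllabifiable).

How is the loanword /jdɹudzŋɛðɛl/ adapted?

huduɹuduzuŋɛðɛlɛ

Substitution: /j/ → /h/, giving /hdɹudzŋɛðɛl/.
Under (C)V(N), the unsyllabifiable consonants are /h/, /d/, /d/, /z/, /l/ (only a nasal (/m/, /n/, or /ŋ/) is licensed in coda position; onsets are limited to one consonant).
Epenthesis after each stranded consonant: /h/ → /hu/, /d/ → /du/, /d/ → /du/, /z/ → /zu/, /l/ → /lɛ/.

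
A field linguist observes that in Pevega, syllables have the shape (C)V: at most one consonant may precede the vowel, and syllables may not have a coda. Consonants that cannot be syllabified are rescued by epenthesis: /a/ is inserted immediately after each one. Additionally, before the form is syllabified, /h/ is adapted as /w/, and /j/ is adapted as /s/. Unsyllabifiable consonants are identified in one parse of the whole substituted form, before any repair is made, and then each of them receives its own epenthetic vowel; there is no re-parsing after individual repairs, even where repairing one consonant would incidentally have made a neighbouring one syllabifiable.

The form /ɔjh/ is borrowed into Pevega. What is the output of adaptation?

ɔsawa

Substitution: /j/ → /s/, /h/ → /w/, giving /ɔsw/.
Under (C)V, the unsyllabifiable consonants are /s/, /w/ (no codas are permitted; onsets are limited to one consonant).
Each unlicensed consonant becomes the onset of a new syllable: /s/ → /sa/, /w/ → /wa/.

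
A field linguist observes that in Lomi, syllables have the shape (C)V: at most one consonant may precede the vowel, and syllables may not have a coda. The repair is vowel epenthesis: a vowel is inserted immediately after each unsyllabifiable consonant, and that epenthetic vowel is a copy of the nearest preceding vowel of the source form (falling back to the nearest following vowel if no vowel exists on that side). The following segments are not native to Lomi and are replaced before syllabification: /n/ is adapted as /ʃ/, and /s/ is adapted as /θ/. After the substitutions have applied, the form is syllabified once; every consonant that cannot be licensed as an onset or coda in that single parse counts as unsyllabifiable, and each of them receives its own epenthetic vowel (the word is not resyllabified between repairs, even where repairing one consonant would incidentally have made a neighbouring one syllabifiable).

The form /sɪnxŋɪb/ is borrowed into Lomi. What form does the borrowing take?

θɪʃɪxɪŋɪbɪ

Substitution: /s/ → /θ/, /n/ → /ʃ/, giving /θɪʃxŋɪb/.
Under (C)V, the unsyllabifiable consonants are /ʃ/, /x/, /b/ (no codas are permitted; onsets are limited to one consonant).
Inserting the epenthetic vowel yields /ʃ/ → /ʃɪ/, /x/ → /xɪ/, /b/ → /bɪ/.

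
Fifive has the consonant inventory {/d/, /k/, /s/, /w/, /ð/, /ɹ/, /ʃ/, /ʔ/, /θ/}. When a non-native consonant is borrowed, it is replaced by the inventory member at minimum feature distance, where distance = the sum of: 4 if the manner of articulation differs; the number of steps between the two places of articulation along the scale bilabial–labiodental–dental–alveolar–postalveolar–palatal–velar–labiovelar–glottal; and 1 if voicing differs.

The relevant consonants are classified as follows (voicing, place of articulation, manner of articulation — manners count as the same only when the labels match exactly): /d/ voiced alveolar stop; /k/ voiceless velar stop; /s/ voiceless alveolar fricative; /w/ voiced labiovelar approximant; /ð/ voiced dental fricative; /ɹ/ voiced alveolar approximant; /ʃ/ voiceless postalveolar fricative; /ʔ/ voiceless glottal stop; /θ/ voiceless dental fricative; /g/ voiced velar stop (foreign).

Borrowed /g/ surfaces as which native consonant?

/k/ is closest: same manner (stop), place distance 0 (velar→velar), voicing differs (+1); total 1. Next closest is /d/ at distance 3.

k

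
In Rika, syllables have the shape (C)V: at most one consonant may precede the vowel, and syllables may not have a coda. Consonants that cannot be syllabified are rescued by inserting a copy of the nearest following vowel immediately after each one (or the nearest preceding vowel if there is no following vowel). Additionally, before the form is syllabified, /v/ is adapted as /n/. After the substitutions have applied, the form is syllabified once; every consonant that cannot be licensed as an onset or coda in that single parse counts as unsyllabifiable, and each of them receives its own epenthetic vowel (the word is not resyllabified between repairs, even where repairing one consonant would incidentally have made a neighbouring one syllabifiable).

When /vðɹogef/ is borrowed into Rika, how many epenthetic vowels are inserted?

After substitution the input is /nðɹogef/.
The unsyllabifiable consonants are /n/, /ð/, /f/; each receives one epenthetic vowel.

3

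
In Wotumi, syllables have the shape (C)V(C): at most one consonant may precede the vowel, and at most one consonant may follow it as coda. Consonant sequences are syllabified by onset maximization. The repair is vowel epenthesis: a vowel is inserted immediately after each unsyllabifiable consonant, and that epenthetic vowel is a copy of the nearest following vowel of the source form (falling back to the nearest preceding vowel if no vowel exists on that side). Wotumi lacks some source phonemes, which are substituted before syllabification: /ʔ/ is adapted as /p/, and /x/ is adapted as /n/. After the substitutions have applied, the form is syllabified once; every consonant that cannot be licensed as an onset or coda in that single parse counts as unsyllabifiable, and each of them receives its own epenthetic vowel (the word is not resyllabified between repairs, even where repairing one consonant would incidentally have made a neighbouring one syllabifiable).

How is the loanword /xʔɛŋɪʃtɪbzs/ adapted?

nɛpɛŋɪʃtɪbzɪsɪ

Substitution: /x/ → /n/, /ʔ/ → /p/, giving /npɛŋɪʃtɪbzs/.
The consonants /n/, /z/, /s/ cannot be parsed into a legal (C)V(C) syllable (at most one coda consonant is licensed; onsets are limited to one consonant).
Inserting the epenthetic vowel yields /n/ → /nɛ/, /z/ → /zɪ/, /s/ → /sɪ/.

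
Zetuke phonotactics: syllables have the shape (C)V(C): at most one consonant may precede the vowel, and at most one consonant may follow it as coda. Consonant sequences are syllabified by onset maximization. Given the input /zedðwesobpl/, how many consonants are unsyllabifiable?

3

Syllabifying with onset maximization leaves /ð/, /p/, /l/ stranded (at most one coda consonant is licensed; onsets are limited to one consonant).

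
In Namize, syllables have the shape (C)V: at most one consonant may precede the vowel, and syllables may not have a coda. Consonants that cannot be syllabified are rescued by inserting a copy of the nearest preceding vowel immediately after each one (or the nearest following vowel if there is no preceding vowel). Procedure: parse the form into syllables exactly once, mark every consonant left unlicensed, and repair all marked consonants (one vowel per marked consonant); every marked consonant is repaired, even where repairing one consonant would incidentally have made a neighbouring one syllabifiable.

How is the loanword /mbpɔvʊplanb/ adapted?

mɔbɔpɔvʊpʊlanaba

Syllabifying with onset maximization leaves /m/, /b/, /p/, /n/, /b/ stranded (no codas are permitted; onsets are limited to one consonant).
Each unlicensed consonant becomes the onset of a new syllable: /m/ → /mɔ/, /b/ → /bɔ/, /p/ → /pʊ/, /n/ → /na/, /b/ → /ba/.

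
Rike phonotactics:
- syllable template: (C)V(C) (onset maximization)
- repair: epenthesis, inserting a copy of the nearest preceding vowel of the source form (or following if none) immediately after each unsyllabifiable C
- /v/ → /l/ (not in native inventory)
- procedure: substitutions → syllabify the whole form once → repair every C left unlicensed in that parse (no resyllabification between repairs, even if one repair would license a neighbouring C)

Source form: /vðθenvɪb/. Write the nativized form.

leðeθenlɪb

Substitution: /v/ → /l/, giving /lðθenlɪb/.
The consonants /l/, /ð/ cannot be parsed into a legal (C)V(C) syllable (at most one coda consonant is licensed; onsets are limited to one consonant).
Epenthesis after each stranded consonant: /l/ → /le/, /ð/ → /ðe/.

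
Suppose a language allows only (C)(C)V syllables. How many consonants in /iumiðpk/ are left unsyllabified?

3

The consonants /ð/, /p/, /k/ cannot be parsed into a legal (C)(C)V syllable (no codas are permitted; onsets may contain at most 2 consonants).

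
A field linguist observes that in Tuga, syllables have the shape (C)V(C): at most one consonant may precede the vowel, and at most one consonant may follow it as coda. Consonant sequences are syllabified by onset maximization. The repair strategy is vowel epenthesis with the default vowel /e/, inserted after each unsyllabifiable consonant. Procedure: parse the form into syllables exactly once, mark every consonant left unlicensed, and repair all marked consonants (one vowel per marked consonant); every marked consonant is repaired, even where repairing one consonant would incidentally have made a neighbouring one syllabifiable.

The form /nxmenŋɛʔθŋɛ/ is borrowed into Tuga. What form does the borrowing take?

nexemenŋɛʔθeŋɛ

Under (C)V(C), the unsyllabifiable consonants are /n/, /x/, /θ/ (at most one coda consonant is licensed; onsets are limited to one consonant).
Each unlicensed consonant becomes the onset of a new syllable: /n/ → /ne/, /x/ → /xe/, /θ/ → /θe/.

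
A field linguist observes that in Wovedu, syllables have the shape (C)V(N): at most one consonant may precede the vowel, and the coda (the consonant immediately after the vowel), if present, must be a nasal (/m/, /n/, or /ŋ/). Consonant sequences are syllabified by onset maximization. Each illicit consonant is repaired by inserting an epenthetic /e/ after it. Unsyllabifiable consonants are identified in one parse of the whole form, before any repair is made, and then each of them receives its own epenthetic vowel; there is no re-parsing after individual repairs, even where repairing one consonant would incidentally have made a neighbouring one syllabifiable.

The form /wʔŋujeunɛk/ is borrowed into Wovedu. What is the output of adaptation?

Under (C)V(N), the unsyllabifiable consonants are /w/, /ʔ/, /k/ (only a nasal (/m/, /n/, or /ŋ/) is licensed in coda position; onsets are limited to one consonant).
Inserting the epenthetic vowel yields /w/ → /we/, /ʔ/ → /ʔe/, /k/ → /ke/.

weʔeŋujeunɛke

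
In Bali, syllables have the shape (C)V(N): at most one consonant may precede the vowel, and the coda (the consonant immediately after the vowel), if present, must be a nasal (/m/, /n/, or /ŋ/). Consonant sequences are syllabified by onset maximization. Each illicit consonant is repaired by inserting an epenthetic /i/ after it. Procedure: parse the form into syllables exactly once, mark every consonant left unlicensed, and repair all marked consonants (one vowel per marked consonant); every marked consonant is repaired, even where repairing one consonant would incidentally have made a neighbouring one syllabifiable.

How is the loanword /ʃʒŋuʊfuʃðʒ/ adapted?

Under (C)V(N), the unsyllabifiable consonants are /ʃ/, /ʒ/, /ʃ/, /ð/, /ʒ/ (only a nasal (/m/, /n/, or /ŋ/) is licensed in coda position; onsets are limited to one consonant).
Epenthesis after each stranded consonant: /ʃ/ → /ʃi/, /ʒ/ → /ʒi/, /ʃ/ → /ʃi/, /ð/ → /ði/, /ʒ/ → /ʒi/.

ʃiʒiŋuʊfuʃiðiʒi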